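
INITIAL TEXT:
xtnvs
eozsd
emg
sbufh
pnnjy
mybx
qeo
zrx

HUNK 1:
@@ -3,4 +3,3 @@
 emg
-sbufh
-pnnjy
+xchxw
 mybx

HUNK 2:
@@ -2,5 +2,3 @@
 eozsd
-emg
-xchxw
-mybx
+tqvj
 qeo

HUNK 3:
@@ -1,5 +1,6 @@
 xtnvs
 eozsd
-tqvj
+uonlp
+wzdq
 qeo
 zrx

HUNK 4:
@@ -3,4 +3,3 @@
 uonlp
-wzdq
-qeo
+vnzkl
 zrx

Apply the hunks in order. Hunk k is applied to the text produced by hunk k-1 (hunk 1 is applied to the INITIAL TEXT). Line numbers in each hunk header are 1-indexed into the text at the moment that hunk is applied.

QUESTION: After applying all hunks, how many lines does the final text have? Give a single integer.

Answer: 5

Derivation:
Hunk 1: at line 3 remove [sbufh,pnnjy] add [xchxw] -> 7 lines: xtnvs eozsd emg xchxw mybx qeo zrx
Hunk 2: at line 2 remove [emg,xchxw,mybx] add [tqvj] -> 5 lines: xtnvs eozsd tqvj qeo zrx
Hunk 3: at line 1 remove [tqvj] add [uonlp,wzdq] -> 6 lines: xtnvs eozsd uonlp wzdq qeo zrx
Hunk 4: at line 3 remove [wzdq,qeo] add [vnzkl] -> 5 lines: xtnvs eozsd uonlp vnzkl zrx
Final line count: 5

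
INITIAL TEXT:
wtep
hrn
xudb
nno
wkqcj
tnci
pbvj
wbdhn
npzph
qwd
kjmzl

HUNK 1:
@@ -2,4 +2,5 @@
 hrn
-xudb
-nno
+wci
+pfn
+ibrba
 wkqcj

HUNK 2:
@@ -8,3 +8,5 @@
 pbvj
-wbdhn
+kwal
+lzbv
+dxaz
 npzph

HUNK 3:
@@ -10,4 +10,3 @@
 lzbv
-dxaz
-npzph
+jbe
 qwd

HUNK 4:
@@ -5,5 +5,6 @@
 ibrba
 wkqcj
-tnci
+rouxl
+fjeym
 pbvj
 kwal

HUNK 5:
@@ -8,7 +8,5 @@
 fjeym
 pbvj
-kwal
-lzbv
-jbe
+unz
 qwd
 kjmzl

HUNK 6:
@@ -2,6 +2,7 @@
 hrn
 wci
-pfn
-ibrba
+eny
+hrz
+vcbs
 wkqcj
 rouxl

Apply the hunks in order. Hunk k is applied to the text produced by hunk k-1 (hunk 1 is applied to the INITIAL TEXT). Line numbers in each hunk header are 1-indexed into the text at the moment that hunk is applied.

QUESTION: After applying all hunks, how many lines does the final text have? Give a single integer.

Hunk 1: at line 2 remove [xudb,nno] add [wci,pfn,ibrba] -> 12 lines: wtep hrn wci pfn ibrba wkqcj tnci pbvj wbdhn npzph qwd kjmzl
Hunk 2: at line 8 remove [wbdhn] add [kwal,lzbv,dxaz] -> 14 lines: wtep hrn wci pfn ibrba wkqcj tnci pbvj kwal lzbv dxaz npzph qwd kjmzl
Hunk 3: at line 10 remove [dxaz,npzph] add [jbe] -> 13 lines: wtep hrn wci pfn ibrba wkqcj tnci pbvj kwal lzbv jbe qwd kjmzl
Hunk 4: at line 5 remove [tnci] add [rouxl,fjeym] -> 14 lines: wtep hrn wci pfn ibrba wkqcj rouxl fjeym pbvj kwal lzbv jbe qwd kjmzl
Hunk 5: at line 8 remove [kwal,lzbv,jbe] add [unz] -> 12 lines: wtep hrn wci pfn ibrba wkqcj rouxl fjeym pbvj unz qwd kjmzl
Hunk 6: at line 2 remove [pfn,ibrba] add [eny,hrz,vcbs] -> 13 lines: wtep hrn wci eny hrz vcbs wkqcj rouxl fjeym pbvj unz qwd kjmzl
Final line count: 13

Answer: 13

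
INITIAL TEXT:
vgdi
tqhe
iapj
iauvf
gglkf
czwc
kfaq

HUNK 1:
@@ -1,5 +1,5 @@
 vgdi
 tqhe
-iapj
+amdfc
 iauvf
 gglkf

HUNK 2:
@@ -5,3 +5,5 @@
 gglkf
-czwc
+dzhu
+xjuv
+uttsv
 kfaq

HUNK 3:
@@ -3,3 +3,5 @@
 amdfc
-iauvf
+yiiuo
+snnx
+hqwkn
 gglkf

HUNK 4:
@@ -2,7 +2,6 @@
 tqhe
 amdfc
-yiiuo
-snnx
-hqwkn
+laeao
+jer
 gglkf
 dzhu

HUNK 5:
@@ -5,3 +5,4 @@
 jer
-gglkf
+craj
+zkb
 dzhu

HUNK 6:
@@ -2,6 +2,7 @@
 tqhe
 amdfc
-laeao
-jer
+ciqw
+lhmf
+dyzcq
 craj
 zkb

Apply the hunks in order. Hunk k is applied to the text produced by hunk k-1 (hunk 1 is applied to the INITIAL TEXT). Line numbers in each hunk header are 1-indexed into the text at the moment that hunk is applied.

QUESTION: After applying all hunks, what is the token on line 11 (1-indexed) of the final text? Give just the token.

Hunk 1: at line 1 remove [iapj] add [amdfc] -> 7 lines: vgdi tqhe amdfc iauvf gglkf czwc kfaq
Hunk 2: at line 5 remove [czwc] add [dzhu,xjuv,uttsv] -> 9 lines: vgdi tqhe amdfc iauvf gglkf dzhu xjuv uttsv kfaq
Hunk 3: at line 3 remove [iauvf] add [yiiuo,snnx,hqwkn] -> 11 lines: vgdi tqhe amdfc yiiuo snnx hqwkn gglkf dzhu xjuv uttsv kfaq
Hunk 4: at line 2 remove [yiiuo,snnx,hqwkn] add [laeao,jer] -> 10 lines: vgdi tqhe amdfc laeao jer gglkf dzhu xjuv uttsv kfaq
Hunk 5: at line 5 remove [gglkf] add [craj,zkb] -> 11 lines: vgdi tqhe amdfc laeao jer craj zkb dzhu xjuv uttsv kfaq
Hunk 6: at line 2 remove [laeao,jer] add [ciqw,lhmf,dyzcq] -> 12 lines: vgdi tqhe amdfc ciqw lhmf dyzcq craj zkb dzhu xjuv uttsv kfaq
Final line 11: uttsv

Answer: uttsv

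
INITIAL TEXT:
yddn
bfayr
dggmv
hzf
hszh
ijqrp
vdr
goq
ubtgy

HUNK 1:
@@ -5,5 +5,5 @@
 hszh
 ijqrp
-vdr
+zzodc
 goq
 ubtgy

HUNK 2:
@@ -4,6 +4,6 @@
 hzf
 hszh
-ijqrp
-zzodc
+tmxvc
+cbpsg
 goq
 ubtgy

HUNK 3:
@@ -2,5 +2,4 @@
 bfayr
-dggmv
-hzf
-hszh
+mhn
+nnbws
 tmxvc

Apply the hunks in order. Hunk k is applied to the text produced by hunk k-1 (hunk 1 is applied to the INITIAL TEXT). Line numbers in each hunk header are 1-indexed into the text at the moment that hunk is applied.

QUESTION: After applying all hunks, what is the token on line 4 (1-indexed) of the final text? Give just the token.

Answer: nnbws

Derivation:
Hunk 1: at line 5 remove [vdr] add [zzodc] -> 9 lines: yddn bfayr dggmv hzf hszh ijqrp zzodc goq ubtgy
Hunk 2: at line 4 remove [ijqrp,zzodc] add [tmxvc,cbpsg] -> 9 lines: yddn bfayr dggmv hzf hszh tmxvc cbpsg goq ubtgy
Hunk 3: at line 2 remove [dggmv,hzf,hszh] add [mhn,nnbws] -> 8 lines: yddn bfayr mhn nnbws tmxvc cbpsg goq ubtgy
Final line 4: nnbws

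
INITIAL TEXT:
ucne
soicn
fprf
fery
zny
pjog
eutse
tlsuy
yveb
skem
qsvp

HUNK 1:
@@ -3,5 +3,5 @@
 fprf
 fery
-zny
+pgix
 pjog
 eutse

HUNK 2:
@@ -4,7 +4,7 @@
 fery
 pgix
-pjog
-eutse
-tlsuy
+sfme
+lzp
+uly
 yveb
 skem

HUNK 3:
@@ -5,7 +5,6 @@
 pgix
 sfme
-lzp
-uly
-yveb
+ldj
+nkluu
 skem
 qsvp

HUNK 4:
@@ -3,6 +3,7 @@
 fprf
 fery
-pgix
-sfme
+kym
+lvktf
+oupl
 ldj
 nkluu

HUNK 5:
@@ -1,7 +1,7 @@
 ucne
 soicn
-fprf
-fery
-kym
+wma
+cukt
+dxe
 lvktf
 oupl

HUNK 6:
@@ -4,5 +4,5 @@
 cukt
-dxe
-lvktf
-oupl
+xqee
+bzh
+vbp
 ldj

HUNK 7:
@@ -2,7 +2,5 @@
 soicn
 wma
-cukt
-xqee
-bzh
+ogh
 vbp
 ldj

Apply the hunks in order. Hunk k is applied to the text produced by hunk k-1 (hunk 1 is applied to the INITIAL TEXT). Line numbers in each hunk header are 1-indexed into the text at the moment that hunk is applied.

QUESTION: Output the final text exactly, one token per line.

Answer: ucne
soicn
wma
ogh
vbp
ldj
nkluu
skem
qsvp

Derivation:
Hunk 1: at line 3 remove [zny] add [pgix] -> 11 lines: ucne soicn fprf fery pgix pjog eutse tlsuy yveb skem qsvp
Hunk 2: at line 4 remove [pjog,eutse,tlsuy] add [sfme,lzp,uly] -> 11 lines: ucne soicn fprf fery pgix sfme lzp uly yveb skem qsvp
Hunk 3: at line 5 remove [lzp,uly,yveb] add [ldj,nkluu] -> 10 lines: ucne soicn fprf fery pgix sfme ldj nkluu skem qsvp
Hunk 4: at line 3 remove [pgix,sfme] add [kym,lvktf,oupl] -> 11 lines: ucne soicn fprf fery kym lvktf oupl ldj nkluu skem qsvp
Hunk 5: at line 1 remove [fprf,fery,kym] add [wma,cukt,dxe] -> 11 lines: ucne soicn wma cukt dxe lvktf oupl ldj nkluu skem qsvp
Hunk 6: at line 4 remove [dxe,lvktf,oupl] add [xqee,bzh,vbp] -> 11 lines: ucne soicn wma cukt xqee bzh vbp ldj nkluu skem qsvp
Hunk 7: at line 2 remove [cukt,xqee,bzh] add [ogh] -> 9 lines: ucne soicn wma ogh vbp ldj nkluu skem qsvp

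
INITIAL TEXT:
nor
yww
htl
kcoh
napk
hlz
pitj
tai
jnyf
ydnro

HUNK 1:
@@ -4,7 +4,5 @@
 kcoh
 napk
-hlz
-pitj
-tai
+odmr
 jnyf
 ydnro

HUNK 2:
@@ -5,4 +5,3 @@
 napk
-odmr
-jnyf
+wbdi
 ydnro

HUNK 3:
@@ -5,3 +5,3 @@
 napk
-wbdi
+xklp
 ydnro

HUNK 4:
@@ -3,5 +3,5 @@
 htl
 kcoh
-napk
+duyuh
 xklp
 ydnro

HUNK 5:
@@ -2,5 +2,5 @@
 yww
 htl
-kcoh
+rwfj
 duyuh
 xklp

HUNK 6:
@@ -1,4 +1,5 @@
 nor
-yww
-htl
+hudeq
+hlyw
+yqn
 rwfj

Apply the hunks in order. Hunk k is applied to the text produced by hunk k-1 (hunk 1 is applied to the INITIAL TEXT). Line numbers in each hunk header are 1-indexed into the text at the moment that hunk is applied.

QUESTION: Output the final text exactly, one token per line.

Hunk 1: at line 4 remove [hlz,pitj,tai] add [odmr] -> 8 lines: nor yww htl kcoh napk odmr jnyf ydnro
Hunk 2: at line 5 remove [odmr,jnyf] add [wbdi] -> 7 lines: nor yww htl kcoh napk wbdi ydnro
Hunk 3: at line 5 remove [wbdi] add [xklp] -> 7 lines: nor yww htl kcoh napk xklp ydnro
Hunk 4: at line 3 remove [napk] add [duyuh] -> 7 lines: nor yww htl kcoh duyuh xklp ydnro
Hunk 5: at line 2 remove [kcoh] add [rwfj] -> 7 lines: nor yww htl rwfj duyuh xklp ydnro
Hunk 6: at line 1 remove [yww,htl] add [hudeq,hlyw,yqn] -> 8 lines: nor hudeq hlyw yqn rwfj duyuh xklp ydnro

Answer: nor
hudeq
hlyw
yqn
rwfj
duyuh
xklp
ydnro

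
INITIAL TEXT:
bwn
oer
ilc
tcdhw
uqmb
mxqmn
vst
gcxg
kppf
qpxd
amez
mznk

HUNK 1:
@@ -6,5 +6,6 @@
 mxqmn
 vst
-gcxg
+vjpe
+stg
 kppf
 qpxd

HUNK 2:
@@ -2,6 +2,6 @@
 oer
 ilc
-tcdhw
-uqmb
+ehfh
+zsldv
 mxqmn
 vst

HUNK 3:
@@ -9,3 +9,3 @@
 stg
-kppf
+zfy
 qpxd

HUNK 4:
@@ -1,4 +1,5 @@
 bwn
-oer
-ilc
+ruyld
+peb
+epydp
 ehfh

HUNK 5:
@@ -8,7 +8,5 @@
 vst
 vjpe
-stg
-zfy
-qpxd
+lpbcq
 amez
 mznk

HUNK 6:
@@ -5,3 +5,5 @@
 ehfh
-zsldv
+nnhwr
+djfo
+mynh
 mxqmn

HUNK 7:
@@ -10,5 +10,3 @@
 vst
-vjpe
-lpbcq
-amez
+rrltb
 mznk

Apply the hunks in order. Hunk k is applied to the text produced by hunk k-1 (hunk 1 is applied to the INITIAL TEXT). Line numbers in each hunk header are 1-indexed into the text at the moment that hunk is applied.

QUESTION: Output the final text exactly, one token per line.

Hunk 1: at line 6 remove [gcxg] add [vjpe,stg] -> 13 lines: bwn oer ilc tcdhw uqmb mxqmn vst vjpe stg kppf qpxd amez mznk
Hunk 2: at line 2 remove [tcdhw,uqmb] add [ehfh,zsldv] -> 13 lines: bwn oer ilc ehfh zsldv mxqmn vst vjpe stg kppf qpxd amez mznk
Hunk 3: at line 9 remove [kppf] add [zfy] -> 13 lines: bwn oer ilc ehfh zsldv mxqmn vst vjpe stg zfy qpxd amez mznk
Hunk 4: at line 1 remove [oer,ilc] add [ruyld,peb,epydp] -> 14 lines: bwn ruyld peb epydp ehfh zsldv mxqmn vst vjpe stg zfy qpxd amez mznk
Hunk 5: at line 8 remove [stg,zfy,qpxd] add [lpbcq] -> 12 lines: bwn ruyld peb epydp ehfh zsldv mxqmn vst vjpe lpbcq amez mznk
Hunk 6: at line 5 remove [zsldv] add [nnhwr,djfo,mynh] -> 14 lines: bwn ruyld peb epydp ehfh nnhwr djfo mynh mxqmn vst vjpe lpbcq amez mznk
Hunk 7: at line 10 remove [vjpe,lpbcq,amez] add [rrltb] -> 12 lines: bwn ruyld peb epydp ehfh nnhwr djfo mynh mxqmn vst rrltb mznk

Answer: bwn
ruyld
peb
epydp
ehfh
nnhwr
djfo
mynh
mxqmn
vst
rrltb
mznk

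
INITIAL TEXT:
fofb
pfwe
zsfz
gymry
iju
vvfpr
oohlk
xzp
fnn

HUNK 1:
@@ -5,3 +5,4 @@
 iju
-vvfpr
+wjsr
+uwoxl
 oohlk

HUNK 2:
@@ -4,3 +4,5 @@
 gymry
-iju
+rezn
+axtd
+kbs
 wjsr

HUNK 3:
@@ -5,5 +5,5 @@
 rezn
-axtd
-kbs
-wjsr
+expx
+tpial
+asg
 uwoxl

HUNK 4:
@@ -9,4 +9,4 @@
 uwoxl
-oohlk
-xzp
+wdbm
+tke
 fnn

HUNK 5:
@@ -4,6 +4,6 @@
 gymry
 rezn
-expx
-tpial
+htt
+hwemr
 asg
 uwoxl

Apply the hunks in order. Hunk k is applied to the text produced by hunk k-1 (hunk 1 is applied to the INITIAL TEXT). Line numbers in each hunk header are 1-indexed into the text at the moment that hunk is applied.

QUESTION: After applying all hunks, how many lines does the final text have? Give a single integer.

Hunk 1: at line 5 remove [vvfpr] add [wjsr,uwoxl] -> 10 lines: fofb pfwe zsfz gymry iju wjsr uwoxl oohlk xzp fnn
Hunk 2: at line 4 remove [iju] add [rezn,axtd,kbs] -> 12 lines: fofb pfwe zsfz gymry rezn axtd kbs wjsr uwoxl oohlk xzp fnn
Hunk 3: at line 5 remove [axtd,kbs,wjsr] add [expx,tpial,asg] -> 12 lines: fofb pfwe zsfz gymry rezn expx tpial asg uwoxl oohlk xzp fnn
Hunk 4: at line 9 remove [oohlk,xzp] add [wdbm,tke] -> 12 lines: fofb pfwe zsfz gymry rezn expx tpial asg uwoxl wdbm tke fnn
Hunk 5: at line 4 remove [expx,tpial] add [htt,hwemr] -> 12 lines: fofb pfwe zsfz gymry rezn htt hwemr asg uwoxl wdbm tke fnn
Final line count: 12

Answer: 12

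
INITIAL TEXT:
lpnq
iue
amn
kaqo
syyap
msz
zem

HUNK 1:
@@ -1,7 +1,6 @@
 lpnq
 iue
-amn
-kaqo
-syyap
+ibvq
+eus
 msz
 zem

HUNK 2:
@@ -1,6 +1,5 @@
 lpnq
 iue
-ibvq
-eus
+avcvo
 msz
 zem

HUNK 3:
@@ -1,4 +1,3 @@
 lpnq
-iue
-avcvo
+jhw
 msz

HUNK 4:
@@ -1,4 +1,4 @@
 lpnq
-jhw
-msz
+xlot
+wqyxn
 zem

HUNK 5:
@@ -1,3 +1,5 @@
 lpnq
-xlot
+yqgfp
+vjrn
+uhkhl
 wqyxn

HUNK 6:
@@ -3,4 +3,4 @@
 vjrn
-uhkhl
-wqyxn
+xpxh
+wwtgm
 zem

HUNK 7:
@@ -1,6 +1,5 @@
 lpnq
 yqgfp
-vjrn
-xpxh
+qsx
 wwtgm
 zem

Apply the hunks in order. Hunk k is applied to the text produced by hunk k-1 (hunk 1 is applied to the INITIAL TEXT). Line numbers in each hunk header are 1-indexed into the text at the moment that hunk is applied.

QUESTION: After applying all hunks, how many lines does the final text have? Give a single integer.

Hunk 1: at line 1 remove [amn,kaqo,syyap] add [ibvq,eus] -> 6 lines: lpnq iue ibvq eus msz zem
Hunk 2: at line 1 remove [ibvq,eus] add [avcvo] -> 5 lines: lpnq iue avcvo msz zem
Hunk 3: at line 1 remove [iue,avcvo] add [jhw] -> 4 lines: lpnq jhw msz zem
Hunk 4: at line 1 remove [jhw,msz] add [xlot,wqyxn] -> 4 lines: lpnq xlot wqyxn zem
Hunk 5: at line 1 remove [xlot] add [yqgfp,vjrn,uhkhl] -> 6 lines: lpnq yqgfp vjrn uhkhl wqyxn zem
Hunk 6: at line 3 remove [uhkhl,wqyxn] add [xpxh,wwtgm] -> 6 lines: lpnq yqgfp vjrn xpxh wwtgm zem
Hunk 7: at line 1 remove [vjrn,xpxh] add [qsx] -> 5 lines: lpnq yqgfp qsx wwtgm zem
Final line count: 5

Answer: 5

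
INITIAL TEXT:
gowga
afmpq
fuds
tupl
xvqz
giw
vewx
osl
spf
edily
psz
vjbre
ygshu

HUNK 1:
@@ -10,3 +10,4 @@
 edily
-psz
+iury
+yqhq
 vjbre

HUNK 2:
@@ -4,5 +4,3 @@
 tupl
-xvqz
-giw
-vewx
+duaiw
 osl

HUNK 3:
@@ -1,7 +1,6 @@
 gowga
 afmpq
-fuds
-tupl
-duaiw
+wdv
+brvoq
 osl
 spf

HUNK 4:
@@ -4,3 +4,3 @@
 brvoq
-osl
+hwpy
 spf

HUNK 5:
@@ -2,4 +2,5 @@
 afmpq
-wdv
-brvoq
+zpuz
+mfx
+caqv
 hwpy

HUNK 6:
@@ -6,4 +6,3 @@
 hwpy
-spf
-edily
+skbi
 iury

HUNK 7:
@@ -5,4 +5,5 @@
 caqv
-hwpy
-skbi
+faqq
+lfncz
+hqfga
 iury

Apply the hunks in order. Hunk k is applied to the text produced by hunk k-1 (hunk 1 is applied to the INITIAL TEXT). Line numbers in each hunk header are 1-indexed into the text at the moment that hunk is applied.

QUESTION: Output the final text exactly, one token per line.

Answer: gowga
afmpq
zpuz
mfx
caqv
faqq
lfncz
hqfga
iury
yqhq
vjbre
ygshu

Derivation:
Hunk 1: at line 10 remove [psz] add [iury,yqhq] -> 14 lines: gowga afmpq fuds tupl xvqz giw vewx osl spf edily iury yqhq vjbre ygshu
Hunk 2: at line 4 remove [xvqz,giw,vewx] add [duaiw] -> 12 lines: gowga afmpq fuds tupl duaiw osl spf edily iury yqhq vjbre ygshu
Hunk 3: at line 1 remove [fuds,tupl,duaiw] add [wdv,brvoq] -> 11 lines: gowga afmpq wdv brvoq osl spf edily iury yqhq vjbre ygshu
Hunk 4: at line 4 remove [osl] add [hwpy] -> 11 lines: gowga afmpq wdv brvoq hwpy spf edily iury yqhq vjbre ygshu
Hunk 5: at line 2 remove [wdv,brvoq] add [zpuz,mfx,caqv] -> 12 lines: gowga afmpq zpuz mfx caqv hwpy spf edily iury yqhq vjbre ygshu
Hunk 6: at line 6 remove [spf,edily] add [skbi] -> 11 lines: gowga afmpq zpuz mfx caqv hwpy skbi iury yqhq vjbre ygshu
Hunk 7: at line 5 remove [hwpy,skbi] add [faqq,lfncz,hqfga] -> 12 lines: gowga afmpq zpuz mfx caqv faqq lfncz hqfga iury yqhq vjbre ygshu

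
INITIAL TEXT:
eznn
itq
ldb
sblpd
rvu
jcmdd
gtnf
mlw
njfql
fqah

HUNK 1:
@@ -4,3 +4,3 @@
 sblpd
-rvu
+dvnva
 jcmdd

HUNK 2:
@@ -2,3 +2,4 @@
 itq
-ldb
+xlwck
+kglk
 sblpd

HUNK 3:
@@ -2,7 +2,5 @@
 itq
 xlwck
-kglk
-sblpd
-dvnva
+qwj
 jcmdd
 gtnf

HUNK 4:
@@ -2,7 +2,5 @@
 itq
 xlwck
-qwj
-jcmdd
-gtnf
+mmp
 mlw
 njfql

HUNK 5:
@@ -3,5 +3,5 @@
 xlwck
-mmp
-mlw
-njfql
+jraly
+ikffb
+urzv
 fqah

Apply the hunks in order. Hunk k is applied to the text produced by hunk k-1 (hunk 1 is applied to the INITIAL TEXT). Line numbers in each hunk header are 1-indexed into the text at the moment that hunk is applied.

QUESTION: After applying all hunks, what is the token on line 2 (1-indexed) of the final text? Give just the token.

Hunk 1: at line 4 remove [rvu] add [dvnva] -> 10 lines: eznn itq ldb sblpd dvnva jcmdd gtnf mlw njfql fqah
Hunk 2: at line 2 remove [ldb] add [xlwck,kglk] -> 11 lines: eznn itq xlwck kglk sblpd dvnva jcmdd gtnf mlw njfql fqah
Hunk 3: at line 2 remove [kglk,sblpd,dvnva] add [qwj] -> 9 lines: eznn itq xlwck qwj jcmdd gtnf mlw njfql fqah
Hunk 4: at line 2 remove [qwj,jcmdd,gtnf] add [mmp] -> 7 lines: eznn itq xlwck mmp mlw njfql fqah
Hunk 5: at line 3 remove [mmp,mlw,njfql] add [jraly,ikffb,urzv] -> 7 lines: eznn itq xlwck jraly ikffb urzv fqah
Final line 2: itq

Answer: itq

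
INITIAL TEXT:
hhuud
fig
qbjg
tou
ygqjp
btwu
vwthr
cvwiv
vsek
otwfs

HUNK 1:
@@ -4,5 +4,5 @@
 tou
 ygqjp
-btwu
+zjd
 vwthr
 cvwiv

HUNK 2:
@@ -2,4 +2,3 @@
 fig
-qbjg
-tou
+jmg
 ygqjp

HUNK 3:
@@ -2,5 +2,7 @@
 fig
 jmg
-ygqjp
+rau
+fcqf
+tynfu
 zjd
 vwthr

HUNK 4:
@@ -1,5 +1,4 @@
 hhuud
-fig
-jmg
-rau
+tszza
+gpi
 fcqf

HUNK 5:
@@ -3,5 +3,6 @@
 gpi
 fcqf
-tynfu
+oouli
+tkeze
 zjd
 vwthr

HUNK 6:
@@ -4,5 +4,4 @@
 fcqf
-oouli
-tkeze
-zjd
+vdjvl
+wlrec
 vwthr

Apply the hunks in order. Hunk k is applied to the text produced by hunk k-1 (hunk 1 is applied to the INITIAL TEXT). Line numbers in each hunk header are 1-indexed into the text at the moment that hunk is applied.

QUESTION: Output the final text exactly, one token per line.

Hunk 1: at line 4 remove [btwu] add [zjd] -> 10 lines: hhuud fig qbjg tou ygqjp zjd vwthr cvwiv vsek otwfs
Hunk 2: at line 2 remove [qbjg,tou] add [jmg] -> 9 lines: hhuud fig jmg ygqjp zjd vwthr cvwiv vsek otwfs
Hunk 3: at line 2 remove [ygqjp] add [rau,fcqf,tynfu] -> 11 lines: hhuud fig jmg rau fcqf tynfu zjd vwthr cvwiv vsek otwfs
Hunk 4: at line 1 remove [fig,jmg,rau] add [tszza,gpi] -> 10 lines: hhuud tszza gpi fcqf tynfu zjd vwthr cvwiv vsek otwfs
Hunk 5: at line 3 remove [tynfu] add [oouli,tkeze] -> 11 lines: hhuud tszza gpi fcqf oouli tkeze zjd vwthr cvwiv vsek otwfs
Hunk 6: at line 4 remove [oouli,tkeze,zjd] add [vdjvl,wlrec] -> 10 lines: hhuud tszza gpi fcqf vdjvl wlrec vwthr cvwiv vsek otwfs

Answer: hhuud
tszza
gpi
fcqf
vdjvl
wlrec
vwthr
cvwiv
vsek
otwfs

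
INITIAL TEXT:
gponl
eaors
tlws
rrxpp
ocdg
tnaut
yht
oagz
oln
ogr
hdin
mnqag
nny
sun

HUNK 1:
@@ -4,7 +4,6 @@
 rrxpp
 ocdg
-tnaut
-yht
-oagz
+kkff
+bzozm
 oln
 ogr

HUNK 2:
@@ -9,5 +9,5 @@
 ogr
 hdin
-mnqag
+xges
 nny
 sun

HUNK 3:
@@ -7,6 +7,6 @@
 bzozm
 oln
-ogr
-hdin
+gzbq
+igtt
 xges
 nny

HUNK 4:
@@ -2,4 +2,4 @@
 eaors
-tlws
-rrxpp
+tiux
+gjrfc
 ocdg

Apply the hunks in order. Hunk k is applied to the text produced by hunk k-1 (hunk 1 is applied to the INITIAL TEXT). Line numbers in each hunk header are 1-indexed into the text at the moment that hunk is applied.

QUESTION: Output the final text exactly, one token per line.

Answer: gponl
eaors
tiux
gjrfc
ocdg
kkff
bzozm
oln
gzbq
igtt
xges
nny
sun

Derivation:
Hunk 1: at line 4 remove [tnaut,yht,oagz] add [kkff,bzozm] -> 13 lines: gponl eaors tlws rrxpp ocdg kkff bzozm oln ogr hdin mnqag nny sun
Hunk 2: at line 9 remove [mnqag] add [xges] -> 13 lines: gponl eaors tlws rrxpp ocdg kkff bzozm oln ogr hdin xges nny sun
Hunk 3: at line 7 remove [ogr,hdin] add [gzbq,igtt] -> 13 lines: gponl eaors tlws rrxpp ocdg kkff bzozm oln gzbq igtt xges nny sun
Hunk 4: at line 2 remove [tlws,rrxpp] add [tiux,gjrfc] -> 13 lines: gponl eaors tiux gjrfc ocdg kkff bzozm oln gzbq igtt xges nny sun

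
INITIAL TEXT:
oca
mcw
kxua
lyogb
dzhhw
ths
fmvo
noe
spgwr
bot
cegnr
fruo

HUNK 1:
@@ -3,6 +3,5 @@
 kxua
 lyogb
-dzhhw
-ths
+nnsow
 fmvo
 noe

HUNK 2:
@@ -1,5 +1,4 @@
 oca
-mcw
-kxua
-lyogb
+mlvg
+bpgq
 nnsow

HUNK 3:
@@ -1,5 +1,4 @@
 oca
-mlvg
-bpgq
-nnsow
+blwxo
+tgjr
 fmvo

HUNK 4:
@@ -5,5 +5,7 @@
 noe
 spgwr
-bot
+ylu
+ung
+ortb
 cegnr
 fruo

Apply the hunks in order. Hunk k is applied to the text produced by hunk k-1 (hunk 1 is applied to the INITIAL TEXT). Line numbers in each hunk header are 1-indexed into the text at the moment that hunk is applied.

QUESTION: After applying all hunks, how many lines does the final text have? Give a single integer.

Answer: 11

Derivation:
Hunk 1: at line 3 remove [dzhhw,ths] add [nnsow] -> 11 lines: oca mcw kxua lyogb nnsow fmvo noe spgwr bot cegnr fruo
Hunk 2: at line 1 remove [mcw,kxua,lyogb] add [mlvg,bpgq] -> 10 lines: oca mlvg bpgq nnsow fmvo noe spgwr bot cegnr fruo
Hunk 3: at line 1 remove [mlvg,bpgq,nnsow] add [blwxo,tgjr] -> 9 lines: oca blwxo tgjr fmvo noe spgwr bot cegnr fruo
Hunk 4: at line 5 remove [bot] add [ylu,ung,ortb] -> 11 lines: oca blwxo tgjr fmvo noe spgwr ylu ung ortb cegnr fruo
Final line count: 11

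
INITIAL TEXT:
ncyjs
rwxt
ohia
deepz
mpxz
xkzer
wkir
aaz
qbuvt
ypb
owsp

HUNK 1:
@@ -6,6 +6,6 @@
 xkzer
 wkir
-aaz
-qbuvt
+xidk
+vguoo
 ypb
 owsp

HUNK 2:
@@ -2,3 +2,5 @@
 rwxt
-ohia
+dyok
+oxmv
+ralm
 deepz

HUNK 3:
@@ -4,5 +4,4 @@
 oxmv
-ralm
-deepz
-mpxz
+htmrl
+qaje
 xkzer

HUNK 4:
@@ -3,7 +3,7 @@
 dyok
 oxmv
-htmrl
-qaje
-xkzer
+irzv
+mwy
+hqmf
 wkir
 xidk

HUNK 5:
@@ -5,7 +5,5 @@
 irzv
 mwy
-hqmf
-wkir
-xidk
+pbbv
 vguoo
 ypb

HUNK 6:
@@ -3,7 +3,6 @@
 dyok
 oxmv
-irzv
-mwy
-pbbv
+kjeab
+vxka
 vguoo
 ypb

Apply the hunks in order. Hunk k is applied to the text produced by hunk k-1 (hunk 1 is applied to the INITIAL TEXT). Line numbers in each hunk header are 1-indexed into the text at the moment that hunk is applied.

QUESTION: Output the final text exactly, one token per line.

Answer: ncyjs
rwxt
dyok
oxmv
kjeab
vxka
vguoo
ypb
owsp

Derivation:
Hunk 1: at line 6 remove [aaz,qbuvt] add [xidk,vguoo] -> 11 lines: ncyjs rwxt ohia deepz mpxz xkzer wkir xidk vguoo ypb owsp
Hunk 2: at line 2 remove [ohia] add [dyok,oxmv,ralm] -> 13 lines: ncyjs rwxt dyok oxmv ralm deepz mpxz xkzer wkir xidk vguoo ypb owsp
Hunk 3: at line 4 remove [ralm,deepz,mpxz] add [htmrl,qaje] -> 12 lines: ncyjs rwxt dyok oxmv htmrl qaje xkzer wkir xidk vguoo ypb owsp
Hunk 4: at line 3 remove [htmrl,qaje,xkzer] add [irzv,mwy,hqmf] -> 12 lines: ncyjs rwxt dyok oxmv irzv mwy hqmf wkir xidk vguoo ypb owsp
Hunk 5: at line 5 remove [hqmf,wkir,xidk] add [pbbv] -> 10 lines: ncyjs rwxt dyok oxmv irzv mwy pbbv vguoo ypb owsp
Hunk 6: at line 3 remove [irzv,mwy,pbbv] add [kjeab,vxka] -> 9 lines: ncyjs rwxt dyok oxmv kjeab vxka vguoo ypb owsp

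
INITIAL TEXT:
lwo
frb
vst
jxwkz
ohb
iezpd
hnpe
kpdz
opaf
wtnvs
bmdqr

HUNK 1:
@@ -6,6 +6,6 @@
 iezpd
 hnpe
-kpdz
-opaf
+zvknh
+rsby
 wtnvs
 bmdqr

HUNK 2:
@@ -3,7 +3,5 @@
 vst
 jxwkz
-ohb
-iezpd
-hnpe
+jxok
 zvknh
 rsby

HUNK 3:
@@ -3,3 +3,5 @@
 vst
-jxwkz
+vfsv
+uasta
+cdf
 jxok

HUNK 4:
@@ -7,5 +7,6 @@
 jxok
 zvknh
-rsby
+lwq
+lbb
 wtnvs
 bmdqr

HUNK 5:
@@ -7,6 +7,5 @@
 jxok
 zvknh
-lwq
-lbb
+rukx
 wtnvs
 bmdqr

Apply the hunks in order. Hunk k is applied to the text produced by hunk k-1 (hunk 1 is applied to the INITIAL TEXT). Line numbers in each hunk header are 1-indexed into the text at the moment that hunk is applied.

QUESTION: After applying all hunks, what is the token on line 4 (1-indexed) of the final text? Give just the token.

Hunk 1: at line 6 remove [kpdz,opaf] add [zvknh,rsby] -> 11 lines: lwo frb vst jxwkz ohb iezpd hnpe zvknh rsby wtnvs bmdqr
Hunk 2: at line 3 remove [ohb,iezpd,hnpe] add [jxok] -> 9 lines: lwo frb vst jxwkz jxok zvknh rsby wtnvs bmdqr
Hunk 3: at line 3 remove [jxwkz] add [vfsv,uasta,cdf] -> 11 lines: lwo frb vst vfsv uasta cdf jxok zvknh rsby wtnvs bmdqr
Hunk 4: at line 7 remove [rsby] add [lwq,lbb] -> 12 lines: lwo frb vst vfsv uasta cdf jxok zvknh lwq lbb wtnvs bmdqr
Hunk 5: at line 7 remove [lwq,lbb] add [rukx] -> 11 lines: lwo frb vst vfsv uasta cdf jxok zvknh rukx wtnvs bmdqr
Final line 4: vfsv

Answer: vfsv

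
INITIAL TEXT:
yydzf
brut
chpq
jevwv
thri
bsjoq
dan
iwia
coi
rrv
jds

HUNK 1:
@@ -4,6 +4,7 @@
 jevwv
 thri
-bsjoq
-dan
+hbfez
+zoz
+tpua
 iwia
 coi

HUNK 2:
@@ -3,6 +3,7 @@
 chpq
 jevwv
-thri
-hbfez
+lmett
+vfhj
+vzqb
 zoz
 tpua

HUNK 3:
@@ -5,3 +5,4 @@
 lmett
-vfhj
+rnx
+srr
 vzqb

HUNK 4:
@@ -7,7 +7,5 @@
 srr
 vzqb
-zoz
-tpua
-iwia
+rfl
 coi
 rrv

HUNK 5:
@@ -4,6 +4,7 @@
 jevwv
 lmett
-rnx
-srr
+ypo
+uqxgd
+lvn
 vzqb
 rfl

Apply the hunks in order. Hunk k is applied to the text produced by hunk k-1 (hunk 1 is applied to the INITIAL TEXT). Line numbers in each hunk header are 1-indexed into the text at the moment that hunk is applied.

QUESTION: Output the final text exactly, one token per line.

Hunk 1: at line 4 remove [bsjoq,dan] add [hbfez,zoz,tpua] -> 12 lines: yydzf brut chpq jevwv thri hbfez zoz tpua iwia coi rrv jds
Hunk 2: at line 3 remove [thri,hbfez] add [lmett,vfhj,vzqb] -> 13 lines: yydzf brut chpq jevwv lmett vfhj vzqb zoz tpua iwia coi rrv jds
Hunk 3: at line 5 remove [vfhj] add [rnx,srr] -> 14 lines: yydzf brut chpq jevwv lmett rnx srr vzqb zoz tpua iwia coi rrv jds
Hunk 4: at line 7 remove [zoz,tpua,iwia] add [rfl] -> 12 lines: yydzf brut chpq jevwv lmett rnx srr vzqb rfl coi rrv jds
Hunk 5: at line 4 remove [rnx,srr] add [ypo,uqxgd,lvn] -> 13 lines: yydzf brut chpq jevwv lmett ypo uqxgd lvn vzqb rfl coi rrv jds

Answer: yydzf
brut
chpq
jevwv
lmett
ypo
uqxgd
lvn
vzqb
rfl
coi
rrv
jds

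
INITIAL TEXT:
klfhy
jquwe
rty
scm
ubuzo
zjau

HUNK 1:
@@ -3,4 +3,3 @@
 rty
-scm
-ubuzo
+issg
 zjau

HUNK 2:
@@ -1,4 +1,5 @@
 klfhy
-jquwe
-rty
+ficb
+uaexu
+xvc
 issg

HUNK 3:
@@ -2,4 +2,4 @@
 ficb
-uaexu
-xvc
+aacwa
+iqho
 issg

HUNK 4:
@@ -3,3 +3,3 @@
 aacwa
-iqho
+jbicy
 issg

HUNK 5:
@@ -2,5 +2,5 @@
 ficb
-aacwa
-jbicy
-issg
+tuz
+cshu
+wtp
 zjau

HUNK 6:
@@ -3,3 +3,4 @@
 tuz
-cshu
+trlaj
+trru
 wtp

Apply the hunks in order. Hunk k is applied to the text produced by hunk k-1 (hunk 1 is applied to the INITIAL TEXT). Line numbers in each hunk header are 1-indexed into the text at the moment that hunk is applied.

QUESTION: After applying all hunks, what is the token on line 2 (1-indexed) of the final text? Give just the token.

Hunk 1: at line 3 remove [scm,ubuzo] add [issg] -> 5 lines: klfhy jquwe rty issg zjau
Hunk 2: at line 1 remove [jquwe,rty] add [ficb,uaexu,xvc] -> 6 lines: klfhy ficb uaexu xvc issg zjau
Hunk 3: at line 2 remove [uaexu,xvc] add [aacwa,iqho] -> 6 lines: klfhy ficb aacwa iqho issg zjau
Hunk 4: at line 3 remove [iqho] add [jbicy] -> 6 lines: klfhy ficb aacwa jbicy issg zjau
Hunk 5: at line 2 remove [aacwa,jbicy,issg] add [tuz,cshu,wtp] -> 6 lines: klfhy ficb tuz cshu wtp zjau
Hunk 6: at line 3 remove [cshu] add [trlaj,trru] -> 7 lines: klfhy ficb tuz trlaj trru wtp zjau
Final line 2: ficb

Answer: ficb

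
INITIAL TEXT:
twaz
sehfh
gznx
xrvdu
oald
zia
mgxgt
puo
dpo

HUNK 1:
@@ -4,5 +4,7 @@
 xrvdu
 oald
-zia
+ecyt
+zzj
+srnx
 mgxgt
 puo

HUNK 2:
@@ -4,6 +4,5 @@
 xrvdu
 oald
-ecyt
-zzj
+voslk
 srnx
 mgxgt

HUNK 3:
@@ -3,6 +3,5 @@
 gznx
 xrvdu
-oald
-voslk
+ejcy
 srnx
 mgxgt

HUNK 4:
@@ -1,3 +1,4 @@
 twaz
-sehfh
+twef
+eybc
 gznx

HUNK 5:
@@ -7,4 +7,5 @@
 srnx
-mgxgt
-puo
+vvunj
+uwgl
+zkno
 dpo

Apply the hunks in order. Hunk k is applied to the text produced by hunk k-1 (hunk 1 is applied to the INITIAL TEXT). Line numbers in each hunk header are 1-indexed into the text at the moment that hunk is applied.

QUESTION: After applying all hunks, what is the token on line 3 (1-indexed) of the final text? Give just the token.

Answer: eybc

Derivation:
Hunk 1: at line 4 remove [zia] add [ecyt,zzj,srnx] -> 11 lines: twaz sehfh gznx xrvdu oald ecyt zzj srnx mgxgt puo dpo
Hunk 2: at line 4 remove [ecyt,zzj] add [voslk] -> 10 lines: twaz sehfh gznx xrvdu oald voslk srnx mgxgt puo dpo
Hunk 3: at line 3 remove [oald,voslk] add [ejcy] -> 9 lines: twaz sehfh gznx xrvdu ejcy srnx mgxgt puo dpo
Hunk 4: at line 1 remove [sehfh] add [twef,eybc] -> 10 lines: twaz twef eybc gznx xrvdu ejcy srnx mgxgt puo dpo
Hunk 5: at line 7 remove [mgxgt,puo] add [vvunj,uwgl,zkno] -> 11 lines: twaz twef eybc gznx xrvdu ejcy srnx vvunj uwgl zkno dpo
Final line 3: eybc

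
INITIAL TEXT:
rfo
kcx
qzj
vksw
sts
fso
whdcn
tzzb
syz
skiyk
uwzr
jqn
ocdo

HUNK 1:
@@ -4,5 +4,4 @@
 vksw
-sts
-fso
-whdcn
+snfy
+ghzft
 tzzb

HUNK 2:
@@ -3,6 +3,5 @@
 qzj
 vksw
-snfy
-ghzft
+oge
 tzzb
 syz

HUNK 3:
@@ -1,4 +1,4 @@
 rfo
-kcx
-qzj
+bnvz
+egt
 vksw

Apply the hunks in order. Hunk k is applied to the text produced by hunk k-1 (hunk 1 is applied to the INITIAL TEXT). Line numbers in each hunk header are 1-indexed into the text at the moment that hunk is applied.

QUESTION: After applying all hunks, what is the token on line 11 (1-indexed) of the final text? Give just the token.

Hunk 1: at line 4 remove [sts,fso,whdcn] add [snfy,ghzft] -> 12 lines: rfo kcx qzj vksw snfy ghzft tzzb syz skiyk uwzr jqn ocdo
Hunk 2: at line 3 remove [snfy,ghzft] add [oge] -> 11 lines: rfo kcx qzj vksw oge tzzb syz skiyk uwzr jqn ocdo
Hunk 3: at line 1 remove [kcx,qzj] add [bnvz,egt] -> 11 lines: rfo bnvz egt vksw oge tzzb syz skiyk uwzr jqn ocdo
Final line 11: ocdo

Answer: ocdo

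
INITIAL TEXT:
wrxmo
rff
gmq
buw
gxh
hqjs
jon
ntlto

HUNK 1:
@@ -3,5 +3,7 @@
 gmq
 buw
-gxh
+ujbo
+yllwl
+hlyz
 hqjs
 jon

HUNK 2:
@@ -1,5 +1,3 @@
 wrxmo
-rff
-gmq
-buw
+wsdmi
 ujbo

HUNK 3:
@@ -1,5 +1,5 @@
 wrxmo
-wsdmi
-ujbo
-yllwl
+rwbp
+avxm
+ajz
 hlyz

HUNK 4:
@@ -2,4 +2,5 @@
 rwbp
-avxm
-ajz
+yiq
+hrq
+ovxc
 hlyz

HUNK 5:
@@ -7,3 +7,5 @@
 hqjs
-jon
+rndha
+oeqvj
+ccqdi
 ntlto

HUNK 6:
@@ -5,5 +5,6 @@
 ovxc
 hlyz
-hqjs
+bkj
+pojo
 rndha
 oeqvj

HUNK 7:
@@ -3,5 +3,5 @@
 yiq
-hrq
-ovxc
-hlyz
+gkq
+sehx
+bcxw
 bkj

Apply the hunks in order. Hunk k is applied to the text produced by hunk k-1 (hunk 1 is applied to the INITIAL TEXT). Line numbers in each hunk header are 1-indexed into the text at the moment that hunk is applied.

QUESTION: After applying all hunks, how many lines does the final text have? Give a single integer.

Answer: 12

Derivation:
Hunk 1: at line 3 remove [gxh] add [ujbo,yllwl,hlyz] -> 10 lines: wrxmo rff gmq buw ujbo yllwl hlyz hqjs jon ntlto
Hunk 2: at line 1 remove [rff,gmq,buw] add [wsdmi] -> 8 lines: wrxmo wsdmi ujbo yllwl hlyz hqjs jon ntlto
Hunk 3: at line 1 remove [wsdmi,ujbo,yllwl] add [rwbp,avxm,ajz] -> 8 lines: wrxmo rwbp avxm ajz hlyz hqjs jon ntlto
Hunk 4: at line 2 remove [avxm,ajz] add [yiq,hrq,ovxc] -> 9 lines: wrxmo rwbp yiq hrq ovxc hlyz hqjs jon ntlto
Hunk 5: at line 7 remove [jon] add [rndha,oeqvj,ccqdi] -> 11 lines: wrxmo rwbp yiq hrq ovxc hlyz hqjs rndha oeqvj ccqdi ntlto
Hunk 6: at line 5 remove [hqjs] add [bkj,pojo] -> 12 lines: wrxmo rwbp yiq hrq ovxc hlyz bkj pojo rndha oeqvj ccqdi ntlto
Hunk 7: at line 3 remove [hrq,ovxc,hlyz] add [gkq,sehx,bcxw] -> 12 lines: wrxmo rwbp yiq gkq sehx bcxw bkj pojo rndha oeqvj ccqdi ntlto
Final line count: 12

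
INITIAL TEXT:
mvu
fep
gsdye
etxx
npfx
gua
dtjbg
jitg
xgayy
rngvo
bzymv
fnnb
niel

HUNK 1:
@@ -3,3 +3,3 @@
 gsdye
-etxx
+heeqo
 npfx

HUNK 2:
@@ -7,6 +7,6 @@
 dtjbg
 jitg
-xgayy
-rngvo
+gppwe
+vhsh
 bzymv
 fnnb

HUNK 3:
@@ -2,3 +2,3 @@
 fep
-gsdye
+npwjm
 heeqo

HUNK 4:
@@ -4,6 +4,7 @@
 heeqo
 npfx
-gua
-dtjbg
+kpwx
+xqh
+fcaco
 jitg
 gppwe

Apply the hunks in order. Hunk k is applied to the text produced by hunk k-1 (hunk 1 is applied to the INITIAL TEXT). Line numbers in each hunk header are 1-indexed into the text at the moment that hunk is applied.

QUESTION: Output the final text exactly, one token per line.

Hunk 1: at line 3 remove [etxx] add [heeqo] -> 13 lines: mvu fep gsdye heeqo npfx gua dtjbg jitg xgayy rngvo bzymv fnnb niel
Hunk 2: at line 7 remove [xgayy,rngvo] add [gppwe,vhsh] -> 13 lines: mvu fep gsdye heeqo npfx gua dtjbg jitg gppwe vhsh bzymv fnnb niel
Hunk 3: at line 2 remove [gsdye] add [npwjm] -> 13 lines: mvu fep npwjm heeqo npfx gua dtjbg jitg gppwe vhsh bzymv fnnb niel
Hunk 4: at line 4 remove [gua,dtjbg] add [kpwx,xqh,fcaco] -> 14 lines: mvu fep npwjm heeqo npfx kpwx xqh fcaco jitg gppwe vhsh bzymv fnnb niel

Answer: mvu
fep
npwjm
heeqo
npfx
kpwx
xqh
fcaco
jitg
gppwe
vhsh
bzymv
fnnb
niel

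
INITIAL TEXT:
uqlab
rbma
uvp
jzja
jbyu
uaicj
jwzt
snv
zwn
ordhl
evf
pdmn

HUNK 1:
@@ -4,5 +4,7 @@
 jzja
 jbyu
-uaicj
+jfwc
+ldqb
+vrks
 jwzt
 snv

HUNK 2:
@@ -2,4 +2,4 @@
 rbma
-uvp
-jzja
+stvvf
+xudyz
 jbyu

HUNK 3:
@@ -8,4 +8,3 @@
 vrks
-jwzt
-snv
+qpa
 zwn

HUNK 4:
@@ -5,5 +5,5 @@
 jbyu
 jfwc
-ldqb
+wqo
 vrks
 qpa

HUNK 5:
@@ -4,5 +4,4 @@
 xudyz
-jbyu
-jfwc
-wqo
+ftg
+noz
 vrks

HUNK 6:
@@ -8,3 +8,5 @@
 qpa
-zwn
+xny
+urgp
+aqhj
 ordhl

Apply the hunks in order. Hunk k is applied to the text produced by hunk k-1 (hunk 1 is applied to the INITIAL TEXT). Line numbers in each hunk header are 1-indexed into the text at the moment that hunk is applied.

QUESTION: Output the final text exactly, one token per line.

Answer: uqlab
rbma
stvvf
xudyz
ftg
noz
vrks
qpa
xny
urgp
aqhj
ordhl
evf
pdmn

Derivation:
Hunk 1: at line 4 remove [uaicj] add [jfwc,ldqb,vrks] -> 14 lines: uqlab rbma uvp jzja jbyu jfwc ldqb vrks jwzt snv zwn ordhl evf pdmn
Hunk 2: at line 2 remove [uvp,jzja] add [stvvf,xudyz] -> 14 lines: uqlab rbma stvvf xudyz jbyu jfwc ldqb vrks jwzt snv zwn ordhl evf pdmn
Hunk 3: at line 8 remove [jwzt,snv] add [qpa] -> 13 lines: uqlab rbma stvvf xudyz jbyu jfwc ldqb vrks qpa zwn ordhl evf pdmn
Hunk 4: at line 5 remove [ldqb] add [wqo] -> 13 lines: uqlab rbma stvvf xudyz jbyu jfwc wqo vrks qpa zwn ordhl evf pdmn
Hunk 5: at line 4 remove [jbyu,jfwc,wqo] add [ftg,noz] -> 12 lines: uqlab rbma stvvf xudyz ftg noz vrks qpa zwn ordhl evf pdmn
Hunk 6: at line 8 remove [zwn] add [xny,urgp,aqhj] -> 14 lines: uqlab rbma stvvf xudyz ftg noz vrks qpa xny urgp aqhj ordhl evf pdmn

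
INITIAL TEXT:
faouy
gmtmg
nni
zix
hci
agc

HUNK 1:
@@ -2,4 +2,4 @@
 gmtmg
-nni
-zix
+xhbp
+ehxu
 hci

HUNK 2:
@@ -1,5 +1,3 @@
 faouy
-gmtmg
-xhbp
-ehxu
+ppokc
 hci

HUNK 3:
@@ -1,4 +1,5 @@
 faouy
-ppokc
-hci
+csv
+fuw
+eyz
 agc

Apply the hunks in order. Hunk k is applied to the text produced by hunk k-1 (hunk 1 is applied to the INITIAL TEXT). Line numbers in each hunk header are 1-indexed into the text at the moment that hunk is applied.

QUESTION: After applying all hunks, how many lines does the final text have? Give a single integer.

Hunk 1: at line 2 remove [nni,zix] add [xhbp,ehxu] -> 6 lines: faouy gmtmg xhbp ehxu hci agc
Hunk 2: at line 1 remove [gmtmg,xhbp,ehxu] add [ppokc] -> 4 lines: faouy ppokc hci agc
Hunk 3: at line 1 remove [ppokc,hci] add [csv,fuw,eyz] -> 5 lines: faouy csv fuw eyz agc
Final line count: 5

Answer: 5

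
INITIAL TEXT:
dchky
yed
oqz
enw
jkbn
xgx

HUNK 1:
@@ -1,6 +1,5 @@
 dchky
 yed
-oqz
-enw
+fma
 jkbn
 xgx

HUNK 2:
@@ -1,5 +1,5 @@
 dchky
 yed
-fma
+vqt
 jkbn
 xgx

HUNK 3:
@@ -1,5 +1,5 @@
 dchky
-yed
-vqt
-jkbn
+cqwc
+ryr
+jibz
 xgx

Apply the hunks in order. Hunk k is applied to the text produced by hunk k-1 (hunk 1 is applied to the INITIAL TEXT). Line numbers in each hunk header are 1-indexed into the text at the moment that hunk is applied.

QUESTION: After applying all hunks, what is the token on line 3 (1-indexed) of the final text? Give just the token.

Answer: ryr

Derivation:
Hunk 1: at line 1 remove [oqz,enw] add [fma] -> 5 lines: dchky yed fma jkbn xgx
Hunk 2: at line 1 remove [fma] add [vqt] -> 5 lines: dchky yed vqt jkbn xgx
Hunk 3: at line 1 remove [yed,vqt,jkbn] add [cqwc,ryr,jibz] -> 5 lines: dchky cqwc ryr jibz xgx
Final line 3: ryr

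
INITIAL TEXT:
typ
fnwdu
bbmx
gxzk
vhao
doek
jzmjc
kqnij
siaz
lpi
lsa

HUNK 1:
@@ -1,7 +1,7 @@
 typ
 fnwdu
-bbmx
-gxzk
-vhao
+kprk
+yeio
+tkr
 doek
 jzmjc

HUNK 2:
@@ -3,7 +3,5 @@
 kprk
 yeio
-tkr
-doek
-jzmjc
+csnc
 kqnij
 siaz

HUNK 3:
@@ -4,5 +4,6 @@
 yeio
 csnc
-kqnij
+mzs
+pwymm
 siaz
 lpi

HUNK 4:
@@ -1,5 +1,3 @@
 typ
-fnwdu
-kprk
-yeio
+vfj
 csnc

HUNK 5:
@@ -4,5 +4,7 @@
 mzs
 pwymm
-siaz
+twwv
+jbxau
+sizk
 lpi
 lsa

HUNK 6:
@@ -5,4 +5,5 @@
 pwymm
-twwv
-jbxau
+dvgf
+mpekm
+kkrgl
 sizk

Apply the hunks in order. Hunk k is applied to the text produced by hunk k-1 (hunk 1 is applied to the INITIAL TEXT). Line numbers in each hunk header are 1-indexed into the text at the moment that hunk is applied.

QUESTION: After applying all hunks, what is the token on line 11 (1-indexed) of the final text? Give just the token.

Answer: lsa

Derivation:
Hunk 1: at line 1 remove [bbmx,gxzk,vhao] add [kprk,yeio,tkr] -> 11 lines: typ fnwdu kprk yeio tkr doek jzmjc kqnij siaz lpi lsa
Hunk 2: at line 3 remove [tkr,doek,jzmjc] add [csnc] -> 9 lines: typ fnwdu kprk yeio csnc kqnij siaz lpi lsa
Hunk 3: at line 4 remove [kqnij] add [mzs,pwymm] -> 10 lines: typ fnwdu kprk yeio csnc mzs pwymm siaz lpi lsa
Hunk 4: at line 1 remove [fnwdu,kprk,yeio] add [vfj] -> 8 lines: typ vfj csnc mzs pwymm siaz lpi lsa
Hunk 5: at line 4 remove [siaz] add [twwv,jbxau,sizk] -> 10 lines: typ vfj csnc mzs pwymm twwv jbxau sizk lpi lsa
Hunk 6: at line 5 remove [twwv,jbxau] add [dvgf,mpekm,kkrgl] -> 11 lines: typ vfj csnc mzs pwymm dvgf mpekm kkrgl sizk lpi lsa
Final line 11: lsa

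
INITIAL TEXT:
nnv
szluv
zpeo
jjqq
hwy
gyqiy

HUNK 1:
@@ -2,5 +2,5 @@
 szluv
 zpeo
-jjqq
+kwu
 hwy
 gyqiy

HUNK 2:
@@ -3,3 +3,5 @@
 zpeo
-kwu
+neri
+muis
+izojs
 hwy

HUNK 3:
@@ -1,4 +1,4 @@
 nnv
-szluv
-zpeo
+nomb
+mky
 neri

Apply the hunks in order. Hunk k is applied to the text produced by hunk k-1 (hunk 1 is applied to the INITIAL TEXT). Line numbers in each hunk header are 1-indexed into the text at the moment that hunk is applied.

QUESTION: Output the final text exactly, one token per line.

Hunk 1: at line 2 remove [jjqq] add [kwu] -> 6 lines: nnv szluv zpeo kwu hwy gyqiy
Hunk 2: at line 3 remove [kwu] add [neri,muis,izojs] -> 8 lines: nnv szluv zpeo neri muis izojs hwy gyqiy
Hunk 3: at line 1 remove [szluv,zpeo] add [nomb,mky] -> 8 lines: nnv nomb mky neri muis izojs hwy gyqiy

Answer: nnv
nomb
mky
neri
muis
izojs
hwy
gyqiy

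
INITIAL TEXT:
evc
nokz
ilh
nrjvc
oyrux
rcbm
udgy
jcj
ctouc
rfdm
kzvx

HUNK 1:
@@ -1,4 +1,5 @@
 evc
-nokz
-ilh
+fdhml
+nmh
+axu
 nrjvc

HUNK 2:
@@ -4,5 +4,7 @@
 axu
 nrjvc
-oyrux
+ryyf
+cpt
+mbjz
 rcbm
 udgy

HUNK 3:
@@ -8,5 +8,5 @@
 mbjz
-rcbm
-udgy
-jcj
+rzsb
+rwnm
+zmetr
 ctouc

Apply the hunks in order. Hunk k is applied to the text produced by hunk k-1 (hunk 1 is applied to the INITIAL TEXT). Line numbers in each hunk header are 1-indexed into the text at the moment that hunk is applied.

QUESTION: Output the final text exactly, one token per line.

Answer: evc
fdhml
nmh
axu
nrjvc
ryyf
cpt
mbjz
rzsb
rwnm
zmetr
ctouc
rfdm
kzvx

Derivation:
Hunk 1: at line 1 remove [nokz,ilh] add [fdhml,nmh,axu] -> 12 lines: evc fdhml nmh axu nrjvc oyrux rcbm udgy jcj ctouc rfdm kzvx
Hunk 2: at line 4 remove [oyrux] add [ryyf,cpt,mbjz] -> 14 lines: evc fdhml nmh axu nrjvc ryyf cpt mbjz rcbm udgy jcj ctouc rfdm kzvx
Hunk 3: at line 8 remove [rcbm,udgy,jcj] add [rzsb,rwnm,zmetr] -> 14 lines: evc fdhml nmh axu nrjvc ryyf cpt mbjz rzsb rwnm zmetr ctouc rfdm kzvx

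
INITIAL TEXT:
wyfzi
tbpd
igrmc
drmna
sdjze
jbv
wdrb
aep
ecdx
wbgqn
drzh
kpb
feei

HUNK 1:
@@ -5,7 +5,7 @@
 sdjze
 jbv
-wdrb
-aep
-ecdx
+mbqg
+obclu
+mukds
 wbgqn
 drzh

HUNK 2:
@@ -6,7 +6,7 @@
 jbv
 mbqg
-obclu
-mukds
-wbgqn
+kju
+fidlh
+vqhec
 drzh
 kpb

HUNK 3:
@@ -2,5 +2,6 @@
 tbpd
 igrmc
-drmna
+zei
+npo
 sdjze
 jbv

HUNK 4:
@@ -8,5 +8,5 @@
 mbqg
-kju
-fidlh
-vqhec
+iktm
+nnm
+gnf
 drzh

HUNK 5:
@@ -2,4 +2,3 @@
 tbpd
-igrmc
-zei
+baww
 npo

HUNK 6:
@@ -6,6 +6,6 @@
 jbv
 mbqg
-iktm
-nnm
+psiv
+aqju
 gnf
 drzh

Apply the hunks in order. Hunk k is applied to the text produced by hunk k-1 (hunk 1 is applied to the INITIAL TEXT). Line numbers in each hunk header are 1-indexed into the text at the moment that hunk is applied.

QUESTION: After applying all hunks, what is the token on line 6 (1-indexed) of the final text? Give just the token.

Hunk 1: at line 5 remove [wdrb,aep,ecdx] add [mbqg,obclu,mukds] -> 13 lines: wyfzi tbpd igrmc drmna sdjze jbv mbqg obclu mukds wbgqn drzh kpb feei
Hunk 2: at line 6 remove [obclu,mukds,wbgqn] add [kju,fidlh,vqhec] -> 13 lines: wyfzi tbpd igrmc drmna sdjze jbv mbqg kju fidlh vqhec drzh kpb feei
Hunk 3: at line 2 remove [drmna] add [zei,npo] -> 14 lines: wyfzi tbpd igrmc zei npo sdjze jbv mbqg kju fidlh vqhec drzh kpb feei
Hunk 4: at line 8 remove [kju,fidlh,vqhec] add [iktm,nnm,gnf] -> 14 lines: wyfzi tbpd igrmc zei npo sdjze jbv mbqg iktm nnm gnf drzh kpb feei
Hunk 5: at line 2 remove [igrmc,zei] add [baww] -> 13 lines: wyfzi tbpd baww npo sdjze jbv mbqg iktm nnm gnf drzh kpb feei
Hunk 6: at line 6 remove [iktm,nnm] add [psiv,aqju] -> 13 lines: wyfzi tbpd baww npo sdjze jbv mbqg psiv aqju gnf drzh kpb feei
Final line 6: jbv

Answer: jbv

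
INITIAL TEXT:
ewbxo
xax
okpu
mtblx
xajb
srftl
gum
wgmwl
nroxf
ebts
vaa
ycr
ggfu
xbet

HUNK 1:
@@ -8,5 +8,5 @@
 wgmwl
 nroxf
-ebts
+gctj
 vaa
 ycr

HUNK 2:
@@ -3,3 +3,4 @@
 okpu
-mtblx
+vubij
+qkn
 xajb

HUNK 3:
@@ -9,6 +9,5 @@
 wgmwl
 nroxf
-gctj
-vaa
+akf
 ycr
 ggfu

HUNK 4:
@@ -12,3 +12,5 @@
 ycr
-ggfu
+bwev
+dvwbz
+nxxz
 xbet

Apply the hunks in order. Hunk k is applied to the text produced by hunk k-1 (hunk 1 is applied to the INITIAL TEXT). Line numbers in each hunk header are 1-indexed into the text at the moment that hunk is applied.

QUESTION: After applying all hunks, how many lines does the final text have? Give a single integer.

Hunk 1: at line 8 remove [ebts] add [gctj] -> 14 lines: ewbxo xax okpu mtblx xajb srftl gum wgmwl nroxf gctj vaa ycr ggfu xbet
Hunk 2: at line 3 remove [mtblx] add [vubij,qkn] -> 15 lines: ewbxo xax okpu vubij qkn xajb srftl gum wgmwl nroxf gctj vaa ycr ggfu xbet
Hunk 3: at line 9 remove [gctj,vaa] add [akf] -> 14 lines: ewbxo xax okpu vubij qkn xajb srftl gum wgmwl nroxf akf ycr ggfu xbet
Hunk 4: at line 12 remove [ggfu] add [bwev,dvwbz,nxxz] -> 16 lines: ewbxo xax okpu vubij qkn xajb srftl gum wgmwl nroxf akf ycr bwev dvwbz nxxz xbet
Final line count: 16

Answer: 16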